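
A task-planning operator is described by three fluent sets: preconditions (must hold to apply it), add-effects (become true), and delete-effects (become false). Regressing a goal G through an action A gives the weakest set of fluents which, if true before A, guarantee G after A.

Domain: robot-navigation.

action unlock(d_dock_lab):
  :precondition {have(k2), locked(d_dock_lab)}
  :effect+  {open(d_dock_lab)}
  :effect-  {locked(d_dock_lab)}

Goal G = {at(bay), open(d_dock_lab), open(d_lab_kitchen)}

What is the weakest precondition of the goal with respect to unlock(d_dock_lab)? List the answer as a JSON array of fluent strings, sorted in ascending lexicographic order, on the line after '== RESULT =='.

Regress:
  G ∩ del = {}  (empty — regression defined)
  G \ add = {at(bay), open(d_dock_lab), open(d_lab_kitchen)} \ {open(d_dock_lab)} = {at(bay), open(d_lab_kitchen)}
  ∪ pre   = {at(bay), open(d_lab_kitchen)} ∪ {have(k2), locked(d_dock_lab)}
          = {at(bay), have(k2), locked(d_dock_lab), open(d_lab_kitchen)}

== RESULT ==
["at(bay)", "have(k2)", "locked(d_dock_lab)", "open(d_lab_kitchen)"]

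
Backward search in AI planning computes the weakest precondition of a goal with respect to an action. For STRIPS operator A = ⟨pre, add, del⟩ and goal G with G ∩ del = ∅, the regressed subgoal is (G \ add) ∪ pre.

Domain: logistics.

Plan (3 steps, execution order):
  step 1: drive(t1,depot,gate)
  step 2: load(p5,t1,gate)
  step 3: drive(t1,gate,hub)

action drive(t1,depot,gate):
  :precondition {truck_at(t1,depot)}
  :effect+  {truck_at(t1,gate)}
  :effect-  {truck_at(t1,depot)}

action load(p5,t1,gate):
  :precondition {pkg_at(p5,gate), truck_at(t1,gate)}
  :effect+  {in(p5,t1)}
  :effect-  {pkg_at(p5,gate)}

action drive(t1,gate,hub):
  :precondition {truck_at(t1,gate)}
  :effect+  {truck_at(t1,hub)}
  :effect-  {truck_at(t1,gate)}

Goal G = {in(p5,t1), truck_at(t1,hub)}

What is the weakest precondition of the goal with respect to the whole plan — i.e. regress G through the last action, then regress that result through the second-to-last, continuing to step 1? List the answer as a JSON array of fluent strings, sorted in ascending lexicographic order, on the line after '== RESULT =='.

Work backward from the goal:
  through step 3 (drive(t1,gate,hub)): drop {truck_at(t1,hub)}, keep {in(p5,t1)}, require {truck_at(t1,gate)}
    → {in(p5,t1), truck_at(t1,gate)}
  through step 2 (load(p5,t1,gate)): drop {in(p5,t1)}, keep {truck_at(t1,gate)}, require {pkg_at(p5,gate), truck_at(t1,gate)}
    → {pkg_at(p5,gate), truck_at(t1,gate)}
  through step 1 (drive(t1,depot,gate)): drop {truck_at(t1,gate)}, keep {pkg_at(p5,gate)}, require {truck_at(t1,depot)}
    → {pkg_at(p5,gate), truck_at(t1,depot)}

== RESULT ==
["pkg_at(p5,gate)", "truck_at(t1,depot)"]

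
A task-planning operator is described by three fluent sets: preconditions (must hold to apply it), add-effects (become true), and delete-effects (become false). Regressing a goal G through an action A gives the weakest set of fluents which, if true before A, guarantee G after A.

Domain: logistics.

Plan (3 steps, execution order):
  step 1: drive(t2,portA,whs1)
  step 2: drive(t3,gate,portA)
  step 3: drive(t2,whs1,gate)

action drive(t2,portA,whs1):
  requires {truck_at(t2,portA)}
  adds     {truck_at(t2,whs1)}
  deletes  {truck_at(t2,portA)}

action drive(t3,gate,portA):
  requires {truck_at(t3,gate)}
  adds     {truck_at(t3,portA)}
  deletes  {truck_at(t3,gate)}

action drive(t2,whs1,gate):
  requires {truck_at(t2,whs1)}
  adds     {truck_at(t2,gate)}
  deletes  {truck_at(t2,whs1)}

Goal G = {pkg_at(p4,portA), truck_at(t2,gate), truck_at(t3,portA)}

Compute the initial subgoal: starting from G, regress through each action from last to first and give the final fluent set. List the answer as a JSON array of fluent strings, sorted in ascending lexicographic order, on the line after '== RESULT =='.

Regress step by step:
  through step 3 (drive(t2,whs1,gate)): drop {truck_at(t2,gate)}, keep {pkg_at(p4,portA), truck_at(t3,portA)}, require {truck_at(t2,whs1)}
    → {pkg_at(p4,portA), truck_at(t2,whs1), truck_at(t3,portA)}
  through step 2 (drive(t3,gate,portA)): drop {truck_at(t3,portA)}, keep {pkg_at(p4,portA), truck_at(t2,whs1)}, require {truck_at(t3,gate)}
    → {pkg_at(p4,portA), truck_at(t2,whs1), truck_at(t3,gate)}
  through step 1 (drive(t2,portA,whs1)): drop {truck_at(t2,whs1)}, keep {pkg_at(p4,portA), truck_at(t3,gate)}, require {truck_at(t2,portA)}
    → {pkg_at(p4,portA), truck_at(t2,portA), truck_at(t3,gate)}

== RESULT ==
["pkg_at(p4,portA)", "truck_at(t2,portA)", "truck_at(t3,gate)"]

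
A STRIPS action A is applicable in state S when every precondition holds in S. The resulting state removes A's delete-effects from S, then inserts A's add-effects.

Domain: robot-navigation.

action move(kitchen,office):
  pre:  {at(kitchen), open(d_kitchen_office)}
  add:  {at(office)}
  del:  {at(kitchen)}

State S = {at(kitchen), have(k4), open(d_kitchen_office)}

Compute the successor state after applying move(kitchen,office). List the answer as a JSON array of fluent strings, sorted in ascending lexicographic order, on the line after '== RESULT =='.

Compute (S \ del) ∪ add:
  pre ⊆ S: {at(kitchen), open(d_kitchen_office)} ⊆ S  — applicable
  S \ del = {have(k4), open(d_kitchen_office)}
  ∪ add   = {at(office), have(k4), open(d_kitchen_office)}

== RESULT ==
["at(office)", "have(k4)", "open(d_kitchen_office)"]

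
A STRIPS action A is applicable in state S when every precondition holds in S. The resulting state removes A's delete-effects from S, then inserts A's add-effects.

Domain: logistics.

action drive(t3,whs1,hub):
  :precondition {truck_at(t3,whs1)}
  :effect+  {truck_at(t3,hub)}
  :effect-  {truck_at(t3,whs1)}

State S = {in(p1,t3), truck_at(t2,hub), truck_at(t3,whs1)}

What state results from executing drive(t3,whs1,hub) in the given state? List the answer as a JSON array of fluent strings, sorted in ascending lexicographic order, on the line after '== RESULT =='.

Progress:
  pre ⊆ S: {truck_at(t3,whs1)} ⊆ S  — applicable
  S \ del = {in(p1,t3), truck_at(t2,hub)}
  ∪ add   = {in(p1,t3), truck_at(t2,hub), truck_at(t3,hub)}

== RESULT ==
["in(p1,t3)", "truck_at(t2,hub)", "truck_at(t3,hub)"]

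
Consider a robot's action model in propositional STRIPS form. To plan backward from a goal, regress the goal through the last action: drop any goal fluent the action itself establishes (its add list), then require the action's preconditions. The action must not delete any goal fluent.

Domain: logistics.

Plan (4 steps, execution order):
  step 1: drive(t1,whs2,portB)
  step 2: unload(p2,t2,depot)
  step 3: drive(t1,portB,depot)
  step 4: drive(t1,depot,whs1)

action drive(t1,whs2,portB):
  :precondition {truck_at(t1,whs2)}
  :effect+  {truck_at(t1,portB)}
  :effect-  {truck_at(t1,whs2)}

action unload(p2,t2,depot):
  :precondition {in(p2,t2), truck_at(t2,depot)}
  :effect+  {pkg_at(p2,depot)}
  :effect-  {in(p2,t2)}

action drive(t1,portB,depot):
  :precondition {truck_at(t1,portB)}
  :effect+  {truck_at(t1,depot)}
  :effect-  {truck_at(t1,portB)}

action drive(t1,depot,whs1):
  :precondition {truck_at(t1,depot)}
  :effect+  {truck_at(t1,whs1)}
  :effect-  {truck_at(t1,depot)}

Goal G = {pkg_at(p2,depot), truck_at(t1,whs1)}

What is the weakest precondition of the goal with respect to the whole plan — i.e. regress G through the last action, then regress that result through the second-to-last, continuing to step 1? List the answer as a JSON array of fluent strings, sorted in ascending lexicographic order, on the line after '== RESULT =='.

Work backward from the goal:
  through step 4 (drive(t1,depot,whs1)): drop {truck_at(t1,whs1)}, keep {pkg_at(p2,depot)}, require {truck_at(t1,depot)}
    → {pkg_at(p2,depot), truck_at(t1,depot)}
  through step 3 (drive(t1,portB,depot)): drop {truck_at(t1,depot)}, keep {pkg_at(p2,depot)}, require {truck_at(t1,portB)}
    → {pkg_at(p2,depot), truck_at(t1,portB)}
  through step 2 (unload(p2,t2,depot)): drop {pkg_at(p2,depot)}, keep {truck_at(t1,portB)}, require {in(p2,t2), truck_at(t2,depot)}
    → {in(p2,t2), truck_at(t1,portB), truck_at(t2,depot)}
  through step 1 (drive(t1,whs2,portB)): drop {truck_at(t1,portB)}, keep {in(p2,t2), truck_at(t2,depot)}, require {truck_at(t1,whs2)}
    → {in(p2,t2), truck_at(t1,whs2), truck_at(t2,depot)}

== RESULT ==
["in(p2,t2)", "truck_at(t1,whs2)", "truck_at(t2,depot)"]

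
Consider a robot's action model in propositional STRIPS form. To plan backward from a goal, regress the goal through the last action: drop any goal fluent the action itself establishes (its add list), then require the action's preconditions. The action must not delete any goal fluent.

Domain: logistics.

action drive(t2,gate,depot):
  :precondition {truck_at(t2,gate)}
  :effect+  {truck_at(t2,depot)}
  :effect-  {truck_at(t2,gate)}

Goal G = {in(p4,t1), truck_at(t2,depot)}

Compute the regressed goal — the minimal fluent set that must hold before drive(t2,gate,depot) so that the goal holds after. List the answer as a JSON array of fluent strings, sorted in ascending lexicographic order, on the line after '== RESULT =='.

Compute (G \ add) ∪ pre:
  G ∩ del = {}  (empty — regression defined)
  G \ add = {in(p4,t1), truck_at(t2,depot)} \ {truck_at(t2,depot)} = {in(p4,t1)}
  ∪ pre   = {in(p4,t1)} ∪ {truck_at(t2,gate)}
          = {in(p4,t1), truck_at(t2,gate)}

== RESULT ==
["in(p4,t1)", "truck_at(t2,gate)"]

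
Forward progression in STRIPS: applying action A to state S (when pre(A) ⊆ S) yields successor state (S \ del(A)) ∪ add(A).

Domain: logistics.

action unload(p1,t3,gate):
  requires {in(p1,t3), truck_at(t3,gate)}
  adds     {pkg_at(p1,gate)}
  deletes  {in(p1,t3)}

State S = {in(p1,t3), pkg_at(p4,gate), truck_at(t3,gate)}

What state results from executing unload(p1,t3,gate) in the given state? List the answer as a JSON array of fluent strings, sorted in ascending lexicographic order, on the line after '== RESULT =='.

Compute (S \ del) ∪ add:
  pre ⊆ S: {in(p1,t3), truck_at(t3,gate)} ⊆ S  — applicable
  S \ del = {pkg_at(p4,gate), truck_at(t3,gate)}
  ∪ add   = {pkg_at(p1,gate), pkg_at(p4,gate), truck_at(t3,gate)}

== RESULT ==
["pkg_at(p1,gate)", "pkg_at(p4,gate)", "truck_at(t3,gate)"]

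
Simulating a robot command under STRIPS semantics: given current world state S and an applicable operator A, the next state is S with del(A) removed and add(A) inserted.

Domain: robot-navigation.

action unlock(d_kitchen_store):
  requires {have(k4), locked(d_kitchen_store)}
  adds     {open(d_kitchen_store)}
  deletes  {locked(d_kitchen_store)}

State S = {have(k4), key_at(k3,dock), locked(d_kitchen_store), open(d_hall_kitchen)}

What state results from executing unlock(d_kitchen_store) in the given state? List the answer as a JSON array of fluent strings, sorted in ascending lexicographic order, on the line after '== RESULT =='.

Compute (S \ del) ∪ add:
  pre ⊆ S: {have(k4), locked(d_kitchen_store)} ⊆ S  — applicable
  S \ del = {have(k4), key_at(k3,dock), open(d_hall_kitchen)}
  ∪ add   = {have(k4), key_at(k3,dock), open(d_hall_kitchen), open(d_kitchen_store)}

== RESULT ==
["have(k4)", "key_at(k3,dock)", "open(d_hall_kitchen)", "open(d_kitchen_store)"]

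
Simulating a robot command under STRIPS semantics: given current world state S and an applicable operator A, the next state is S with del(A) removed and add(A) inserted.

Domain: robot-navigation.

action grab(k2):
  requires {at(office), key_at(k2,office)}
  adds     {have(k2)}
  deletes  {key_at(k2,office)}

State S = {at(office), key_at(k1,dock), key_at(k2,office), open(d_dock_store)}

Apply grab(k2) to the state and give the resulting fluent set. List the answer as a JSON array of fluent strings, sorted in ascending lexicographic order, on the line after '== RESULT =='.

Progress:
  pre ⊆ S: {at(office), key_at(k2,office)} ⊆ S  — applicable
  S \ del = {at(office), key_at(k1,dock), open(d_dock_store)}
  ∪ add   = {at(office), have(k2), key_at(k1,dock), open(d_dock_store)}

== RESULT ==
["at(office)", "have(k2)", "key_at(k1,dock)", "open(d_dock_store)"]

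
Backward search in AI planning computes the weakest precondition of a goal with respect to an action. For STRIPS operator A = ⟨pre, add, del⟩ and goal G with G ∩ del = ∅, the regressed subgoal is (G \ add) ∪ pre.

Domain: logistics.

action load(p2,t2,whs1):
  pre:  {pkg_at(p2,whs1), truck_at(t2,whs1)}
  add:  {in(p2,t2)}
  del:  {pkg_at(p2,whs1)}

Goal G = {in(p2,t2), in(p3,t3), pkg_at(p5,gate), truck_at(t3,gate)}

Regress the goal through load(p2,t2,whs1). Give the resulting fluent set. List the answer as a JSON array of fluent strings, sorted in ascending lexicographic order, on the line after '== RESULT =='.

Regress:
  G ∩ del = {}  (empty — regression defined)
  G \ add = {in(p2,t2), in(p3,t3), pkg_at(p5,gate), truck_at(t3,gate)} \ {in(p2,t2)} = {in(p3,t3), pkg_at(p5,gate), truck_at(t3,gate)}
  ∪ pre   = {in(p3,t3), pkg_at(p5,gate), truck_at(t3,gate)} ∪ {pkg_at(p2,whs1), truck_at(t2,whs1)}
          = {in(p3,t3), pkg_at(p2,whs1), pkg_at(p5,gate), truck_at(t2,whs1), truck_at(t3,gate)}

== RESULT ==
["in(p3,t3)", "pkg_at(p2,whs1)", "pkg_at(p5,gate)", "truck_at(t2,whs1)", "truck_at(t3,gate)"]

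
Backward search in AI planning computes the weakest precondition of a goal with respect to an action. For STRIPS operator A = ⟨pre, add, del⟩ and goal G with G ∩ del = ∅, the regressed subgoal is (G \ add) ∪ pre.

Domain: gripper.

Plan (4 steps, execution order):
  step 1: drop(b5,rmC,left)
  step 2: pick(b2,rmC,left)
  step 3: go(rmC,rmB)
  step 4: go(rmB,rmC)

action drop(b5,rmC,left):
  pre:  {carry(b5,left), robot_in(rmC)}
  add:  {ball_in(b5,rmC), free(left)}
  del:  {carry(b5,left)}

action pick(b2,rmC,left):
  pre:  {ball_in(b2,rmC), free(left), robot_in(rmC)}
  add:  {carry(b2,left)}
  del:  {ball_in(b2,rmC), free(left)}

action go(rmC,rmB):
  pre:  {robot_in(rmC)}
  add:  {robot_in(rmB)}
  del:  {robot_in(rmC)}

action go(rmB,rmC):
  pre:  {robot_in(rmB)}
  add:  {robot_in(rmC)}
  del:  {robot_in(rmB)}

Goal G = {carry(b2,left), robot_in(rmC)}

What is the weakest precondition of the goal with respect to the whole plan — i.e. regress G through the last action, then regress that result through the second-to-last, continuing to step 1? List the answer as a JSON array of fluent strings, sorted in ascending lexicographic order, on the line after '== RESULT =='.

Work backward from the goal:
  through step 4 (go(rmB,rmC)): drop {robot_in(rmC)}, keep {carry(b2,left)}, require {robot_in(rmB)}
    → {carry(b2,left), robot_in(rmB)}
  through step 3 (go(rmC,rmB)): drop {robot_in(rmB)}, keep {carry(b2,left)}, require {robot_in(rmC)}
    → {carry(b2,left), robot_in(rmC)}
  through step 2 (pick(b2,rmC,left)): drop {carry(b2,left)}, keep {robot_in(rmC)}, require {ball_in(b2,rmC), free(left), robot_in(rmC)}
    → {ball_in(b2,rmC), free(left), robot_in(rmC)}
  through step 1 (drop(b5,rmC,left)): drop {free(left)}, keep {ball_in(b2,rmC), robot_in(rmC)}, require {carry(b5,left), robot_in(rmC)}
    → {ball_in(b2,rmC), carry(b5,left), robot_in(rmC)}

== RESULT ==
["ball_in(b2,rmC)", "carry(b5,left)", "robot_in(rmC)"]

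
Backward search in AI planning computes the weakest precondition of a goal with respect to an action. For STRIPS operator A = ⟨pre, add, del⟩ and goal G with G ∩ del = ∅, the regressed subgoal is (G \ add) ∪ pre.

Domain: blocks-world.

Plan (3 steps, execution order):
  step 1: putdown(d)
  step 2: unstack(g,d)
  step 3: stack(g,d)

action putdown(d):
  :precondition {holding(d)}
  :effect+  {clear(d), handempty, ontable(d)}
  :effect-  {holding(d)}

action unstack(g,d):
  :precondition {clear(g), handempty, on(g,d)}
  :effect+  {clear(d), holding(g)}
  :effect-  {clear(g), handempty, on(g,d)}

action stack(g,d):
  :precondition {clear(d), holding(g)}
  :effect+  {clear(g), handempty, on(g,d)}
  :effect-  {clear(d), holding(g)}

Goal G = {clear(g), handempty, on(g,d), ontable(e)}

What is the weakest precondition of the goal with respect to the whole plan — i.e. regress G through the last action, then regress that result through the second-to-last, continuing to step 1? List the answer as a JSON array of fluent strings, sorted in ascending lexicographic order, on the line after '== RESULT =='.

Work backward from the goal:
  through step 3 (stack(g,d)): drop {clear(g), handempty, on(g,d)}, keep {ontable(e)}, require {clear(d), holding(g)}
    → {clear(d), holding(g), ontable(e)}
  through step 2 (unstack(g,d)): drop {clear(d), holding(g)}, keep {ontable(e)}, require {clear(g), handempty, on(g,d)}
    → {clear(g), handempty, on(g,d), ontable(e)}
  through step 1 (putdown(d)): drop {handempty}, keep {clear(g), on(g,d), ontable(e)}, require {holding(d)}
    → {clear(g), holding(d), on(g,d), ontable(e)}

== RESULT ==
["clear(g)", "holding(d)", "on(g,d)", "ontable(e)"]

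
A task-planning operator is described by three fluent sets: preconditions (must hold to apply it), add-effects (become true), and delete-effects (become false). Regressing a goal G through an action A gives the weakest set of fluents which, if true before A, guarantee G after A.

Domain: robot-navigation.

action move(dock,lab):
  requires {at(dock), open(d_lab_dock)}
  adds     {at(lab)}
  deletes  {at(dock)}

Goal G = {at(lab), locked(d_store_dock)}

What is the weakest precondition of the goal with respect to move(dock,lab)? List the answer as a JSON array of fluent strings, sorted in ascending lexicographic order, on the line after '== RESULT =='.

Regress:
  G ∩ del = {}  (empty — regression defined)
  G \ add = {at(lab), locked(d_store_dock)} \ {at(lab)} = {locked(d_store_dock)}
  ∪ pre   = {locked(d_store_dock)} ∪ {at(dock), open(d_lab_dock)}
          = {at(dock), locked(d_store_dock), open(d_lab_dock)}

== RESULT ==
["at(dock)", "locked(d_store_dock)", "open(d_lab_dock)"]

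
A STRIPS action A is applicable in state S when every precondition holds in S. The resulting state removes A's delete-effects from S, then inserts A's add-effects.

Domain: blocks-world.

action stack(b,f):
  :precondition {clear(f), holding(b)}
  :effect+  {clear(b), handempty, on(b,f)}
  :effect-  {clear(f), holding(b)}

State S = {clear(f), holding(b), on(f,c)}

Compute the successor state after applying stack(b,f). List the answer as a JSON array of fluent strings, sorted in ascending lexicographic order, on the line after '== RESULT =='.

Compute (S \ del) ∪ add:
  pre ⊆ S: {clear(f), holding(b)} ⊆ S  — applicable
  S \ del = {on(f,c)}
  ∪ add   = {clear(b), handempty, on(b,f), on(f,c)}

== RESULT ==
["clear(b)", "handempty", "on(b,f)", "on(f,c)"]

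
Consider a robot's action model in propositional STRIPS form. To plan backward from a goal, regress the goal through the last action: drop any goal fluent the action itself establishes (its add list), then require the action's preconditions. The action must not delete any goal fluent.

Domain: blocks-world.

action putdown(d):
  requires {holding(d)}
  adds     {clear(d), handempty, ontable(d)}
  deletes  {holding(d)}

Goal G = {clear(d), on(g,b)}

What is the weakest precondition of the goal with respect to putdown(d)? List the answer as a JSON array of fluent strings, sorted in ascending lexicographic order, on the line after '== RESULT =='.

Regress:
  G ∩ del = {}  (empty — regression defined)
  G \ add = {clear(d), on(g,b)} \ {clear(d), handempty, ontable(d)} = {on(g,b)}
  ∪ pre   = {on(g,b)} ∪ {holding(d)}
          = {holding(d), on(g,b)}

== RESULT ==
["holding(d)", "on(g,b)"]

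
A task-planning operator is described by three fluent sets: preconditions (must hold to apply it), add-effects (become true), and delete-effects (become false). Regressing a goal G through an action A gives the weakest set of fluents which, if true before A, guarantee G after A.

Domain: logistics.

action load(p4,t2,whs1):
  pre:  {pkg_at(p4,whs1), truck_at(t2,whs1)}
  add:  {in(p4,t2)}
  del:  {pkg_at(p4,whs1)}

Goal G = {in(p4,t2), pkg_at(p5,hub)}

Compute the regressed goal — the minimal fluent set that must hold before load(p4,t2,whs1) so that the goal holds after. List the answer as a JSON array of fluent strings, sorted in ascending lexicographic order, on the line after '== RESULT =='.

Regress:
  G ∩ del = {}  (empty — regression defined)
  G \ add = {in(p4,t2), pkg_at(p5,hub)} \ {in(p4,t2)} = {pkg_at(p5,hub)}
  ∪ pre   = {pkg_at(p5,hub)} ∪ {pkg_at(p4,whs1), truck_at(t2,whs1)}
          = {pkg_at(p4,whs1), pkg_at(p5,hub), truck_at(t2,whs1)}

== RESULT ==
["pkg_at(p4,whs1)", "pkg_at(p5,hub)", "truck_at(t2,whs1)"]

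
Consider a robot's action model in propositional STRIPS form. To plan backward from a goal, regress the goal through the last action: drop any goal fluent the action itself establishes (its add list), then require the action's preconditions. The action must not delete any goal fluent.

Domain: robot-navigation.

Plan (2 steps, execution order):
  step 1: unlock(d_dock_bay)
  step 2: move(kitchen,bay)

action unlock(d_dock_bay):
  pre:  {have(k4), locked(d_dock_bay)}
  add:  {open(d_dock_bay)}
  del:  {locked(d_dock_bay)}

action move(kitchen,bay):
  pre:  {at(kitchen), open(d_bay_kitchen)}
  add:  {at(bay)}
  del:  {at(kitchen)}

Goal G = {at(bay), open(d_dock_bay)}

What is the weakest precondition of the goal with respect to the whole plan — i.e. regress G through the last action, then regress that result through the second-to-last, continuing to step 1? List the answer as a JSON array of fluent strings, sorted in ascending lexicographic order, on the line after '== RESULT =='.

Work backward from the goal:
  through step 2 (move(kitchen,bay)): drop {at(bay)}, keep {open(d_dock_bay)}, require {at(kitchen), open(d_bay_kitchen)}
    → {at(kitchen), open(d_bay_kitchen), open(d_dock_bay)}
  through step 1 (unlock(d_dock_bay)): drop {open(d_dock_bay)}, keep {at(kitchen), open(d_bay_kitchen)}, require {have(k4), locked(d_dock_bay)}
    → {at(kitchen), have(k4), locked(d_dock_bay), open(d_bay_kitchen)}

== RESULT ==
["at(kitchen)", "have(k4)", "locked(d_dock_bay)", "open(d_bay_kitchen)"]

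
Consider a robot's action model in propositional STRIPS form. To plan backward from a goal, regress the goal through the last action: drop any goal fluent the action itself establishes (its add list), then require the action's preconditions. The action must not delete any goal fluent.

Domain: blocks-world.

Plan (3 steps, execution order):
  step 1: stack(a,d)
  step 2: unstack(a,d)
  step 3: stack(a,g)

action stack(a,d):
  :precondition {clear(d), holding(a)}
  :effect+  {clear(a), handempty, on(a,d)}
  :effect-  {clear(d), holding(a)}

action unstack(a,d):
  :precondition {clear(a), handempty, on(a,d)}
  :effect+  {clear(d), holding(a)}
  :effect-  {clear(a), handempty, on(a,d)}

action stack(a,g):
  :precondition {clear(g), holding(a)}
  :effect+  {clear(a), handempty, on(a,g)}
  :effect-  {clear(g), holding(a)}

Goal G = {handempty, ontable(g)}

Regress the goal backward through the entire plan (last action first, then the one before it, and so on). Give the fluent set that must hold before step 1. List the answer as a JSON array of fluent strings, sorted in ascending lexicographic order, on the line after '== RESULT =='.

Work backward from the goal:
  through step 3 (stack(a,g)): drop {handempty}, keep {ontable(g)}, require {clear(g), holding(a)}
    → {clear(g), holding(a), ontable(g)}
  through step 2 (unstack(a,d)): drop {holding(a)}, keep {clear(g), ontable(g)}, require {clear(a), handempty, on(a,d)}
    → {clear(a), clear(g), handempty, on(a,d), ontable(g)}
  through step 1 (stack(a,d)): drop {clear(a), handempty, on(a,d)}, keep {clear(g), ontable(g)}, require {clear(d), holding(a)}
    → {clear(d), clear(g), holding(a), ontable(g)}

== RESULT ==
["clear(d)", "clear(g)", "holding(a)", "ontable(g)"]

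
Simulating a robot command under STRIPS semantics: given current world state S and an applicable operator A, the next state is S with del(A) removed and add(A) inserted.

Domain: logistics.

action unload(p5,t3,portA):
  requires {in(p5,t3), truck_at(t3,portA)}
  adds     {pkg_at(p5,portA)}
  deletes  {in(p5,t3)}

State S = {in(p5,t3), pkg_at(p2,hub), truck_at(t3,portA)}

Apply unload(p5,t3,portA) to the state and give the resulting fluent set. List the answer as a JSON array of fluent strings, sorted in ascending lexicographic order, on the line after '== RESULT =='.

Compute (S \ del) ∪ add:
  pre ⊆ S: {in(p5,t3), truck_at(t3,portA)} ⊆ S  — applicable
  S \ del = {pkg_at(p2,hub), truck_at(t3,portA)}
  ∪ add   = {pkg_at(p2,hub), pkg_at(p5,portA), truck_at(t3,portA)}

== RESULT ==
["pkg_at(p2,hub)", "pkg_at(p5,portA)", "truck_at(t3,portA)"]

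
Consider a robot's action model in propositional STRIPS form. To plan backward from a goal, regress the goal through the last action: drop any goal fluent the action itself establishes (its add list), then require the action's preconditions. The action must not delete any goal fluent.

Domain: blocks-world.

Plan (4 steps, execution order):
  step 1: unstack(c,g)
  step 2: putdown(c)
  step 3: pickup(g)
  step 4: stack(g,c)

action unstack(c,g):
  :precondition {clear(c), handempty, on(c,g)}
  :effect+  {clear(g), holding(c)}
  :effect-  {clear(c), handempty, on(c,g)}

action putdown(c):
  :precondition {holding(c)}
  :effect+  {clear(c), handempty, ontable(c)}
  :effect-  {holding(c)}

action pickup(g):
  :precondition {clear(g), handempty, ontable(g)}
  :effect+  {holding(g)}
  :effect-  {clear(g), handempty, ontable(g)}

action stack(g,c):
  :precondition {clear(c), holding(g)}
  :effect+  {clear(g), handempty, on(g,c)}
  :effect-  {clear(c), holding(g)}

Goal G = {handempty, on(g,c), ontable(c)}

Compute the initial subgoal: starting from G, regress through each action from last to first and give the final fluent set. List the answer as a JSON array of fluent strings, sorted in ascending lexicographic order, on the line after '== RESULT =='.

Work backward from the goal:
  through step 4 (stack(g,c)): drop {handempty, on(g,c)}, keep {ontable(c)}, require {clear(c), holding(g)}
    → {clear(c), holding(g), ontable(c)}
  through step 3 (pickup(g)): drop {holding(g)}, keep {clear(c), ontable(c)}, require {clear(g), handempty, ontable(g)}
    → {clear(c), clear(g), handempty, ontable(c), ontable(g)}
  through step 2 (putdown(c)): drop {clear(c), handempty, ontable(c)}, keep {clear(g), ontable(g)}, require {holding(c)}
    → {clear(g), holding(c), ontable(g)}
  through step 1 (unstack(c,g)): drop {clear(g), holding(c)}, keep {ontable(g)}, require {clear(c), handempty, on(c,g)}
    → {clear(c), handempty, on(c,g), ontable(g)}

== RESULT ==
["clear(c)", "handempty", "on(c,g)", "ontable(g)"]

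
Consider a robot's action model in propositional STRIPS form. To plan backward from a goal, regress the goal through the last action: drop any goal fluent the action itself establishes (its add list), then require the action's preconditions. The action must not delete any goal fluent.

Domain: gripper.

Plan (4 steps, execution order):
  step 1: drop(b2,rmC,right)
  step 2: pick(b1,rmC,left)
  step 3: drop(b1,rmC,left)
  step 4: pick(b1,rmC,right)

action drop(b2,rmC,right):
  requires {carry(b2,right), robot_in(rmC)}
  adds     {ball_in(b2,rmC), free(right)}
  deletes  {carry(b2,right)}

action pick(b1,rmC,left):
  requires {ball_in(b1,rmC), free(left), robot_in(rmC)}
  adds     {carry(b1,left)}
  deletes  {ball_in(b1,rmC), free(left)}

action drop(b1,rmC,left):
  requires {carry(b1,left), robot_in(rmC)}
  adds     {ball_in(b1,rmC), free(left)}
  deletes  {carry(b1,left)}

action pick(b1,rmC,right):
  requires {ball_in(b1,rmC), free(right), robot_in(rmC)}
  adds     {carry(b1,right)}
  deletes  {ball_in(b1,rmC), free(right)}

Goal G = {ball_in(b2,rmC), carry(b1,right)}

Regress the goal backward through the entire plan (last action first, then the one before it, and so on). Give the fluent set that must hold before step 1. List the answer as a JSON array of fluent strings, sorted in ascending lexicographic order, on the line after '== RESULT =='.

Regress step by step:
  through step 4 (pick(b1,rmC,right)): drop {carry(b1,right)}, keep {ball_in(b2,rmC)}, require {ball_in(b1,rmC), free(right), robot_in(rmC)}
    → {ball_in(b1,rmC), ball_in(b2,rmC), free(right), robot_in(rmC)}
  through step 3 (drop(b1,rmC,left)): drop {ball_in(b1,rmC)}, keep {ball_in(b2,rmC), free(right), robot_in(rmC)}, require {carry(b1,left), robot_in(rmC)}
    → {ball_in(b2,rmC), carry(b1,left), free(right), robot_in(rmC)}
  through step 2 (pick(b1,rmC,left)): drop {carry(b1,left)}, keep {ball_in(b2,rmC), free(right), robot_in(rmC)}, require {ball_in(b1,rmC), free(left), robot_in(rmC)}
    → {ball_in(b1,rmC), ball_in(b2,rmC), free(left), free(right), robot_in(rmC)}
  through step 1 (drop(b2,rmC,right)): drop {ball_in(b2,rmC), free(right)}, keep {ball_in(b1,rmC), free(left), robot_in(rmC)}, require {carry(b2,right), robot_in(rmC)}
    → {ball_in(b1,rmC), carry(b2,right), free(left), robot_in(rmC)}

== RESULT ==
["ball_in(b1,rmC)", "carry(b2,right)", "free(left)", "robot_in(rmC)"]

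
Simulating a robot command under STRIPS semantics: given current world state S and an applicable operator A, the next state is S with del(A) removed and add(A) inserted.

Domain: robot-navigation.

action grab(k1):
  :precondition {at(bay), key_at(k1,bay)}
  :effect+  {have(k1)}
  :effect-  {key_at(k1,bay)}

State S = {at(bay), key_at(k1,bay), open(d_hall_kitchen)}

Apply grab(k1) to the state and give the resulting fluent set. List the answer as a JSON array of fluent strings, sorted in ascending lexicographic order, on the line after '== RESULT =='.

Compute (S \ del) ∪ add:
  pre ⊆ S: {at(bay), key_at(k1,bay)} ⊆ S  — applicable
  S \ del = {at(bay), open(d_hall_kitchen)}
  ∪ add   = {at(bay), have(k1), open(d_hall_kitchen)}

== RESULT ==
["at(bay)", "have(k1)", "open(d_hall_kitchen)"]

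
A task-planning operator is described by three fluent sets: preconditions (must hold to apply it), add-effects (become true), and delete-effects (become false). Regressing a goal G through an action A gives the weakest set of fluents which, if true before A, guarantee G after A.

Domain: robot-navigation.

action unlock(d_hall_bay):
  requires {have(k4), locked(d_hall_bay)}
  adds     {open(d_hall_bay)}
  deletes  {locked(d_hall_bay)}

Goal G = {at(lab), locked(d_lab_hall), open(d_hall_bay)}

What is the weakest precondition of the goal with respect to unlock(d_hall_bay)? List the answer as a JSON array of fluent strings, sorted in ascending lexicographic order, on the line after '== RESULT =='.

Compute (G \ add) ∪ pre:
  G ∩ del = {}  (empty — regression defined)
  G \ add = {at(lab), locked(d_lab_hall), open(d_hall_bay)} \ {open(d_hall_bay)} = {at(lab), locked(d_lab_hall)}
  ∪ pre   = {at(lab), locked(d_lab_hall)} ∪ {have(k4), locked(d_hall_bay)}
          = {at(lab), have(k4), locked(d_hall_bay), locked(d_lab_hall)}

== RESULT ==
["at(lab)", "have(k4)", "locked(d_hall_bay)", "locked(d_lab_hall)"]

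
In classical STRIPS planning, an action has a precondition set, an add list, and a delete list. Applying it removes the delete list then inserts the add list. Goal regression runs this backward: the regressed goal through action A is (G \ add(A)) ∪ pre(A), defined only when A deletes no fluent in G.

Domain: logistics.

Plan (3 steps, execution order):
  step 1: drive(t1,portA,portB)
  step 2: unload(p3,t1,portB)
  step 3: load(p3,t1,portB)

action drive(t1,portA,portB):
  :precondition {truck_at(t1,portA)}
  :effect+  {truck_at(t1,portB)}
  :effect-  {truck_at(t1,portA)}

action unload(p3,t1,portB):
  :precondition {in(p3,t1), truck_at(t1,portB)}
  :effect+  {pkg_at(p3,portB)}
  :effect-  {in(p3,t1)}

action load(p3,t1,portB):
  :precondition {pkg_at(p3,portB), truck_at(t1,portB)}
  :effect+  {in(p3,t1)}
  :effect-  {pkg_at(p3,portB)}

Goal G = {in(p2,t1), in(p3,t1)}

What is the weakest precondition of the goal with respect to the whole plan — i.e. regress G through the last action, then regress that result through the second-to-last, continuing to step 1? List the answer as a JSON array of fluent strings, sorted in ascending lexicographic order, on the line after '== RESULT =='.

Work backward from the goal:
  through step 3 (load(p3,t1,portB)): drop {in(p3,t1)}, keep {in(p2,t1)}, require {pkg_at(p3,portB), truck_at(t1,portB)}
    → {in(p2,t1), pkg_at(p3,portB), truck_at(t1,portB)}
  through step 2 (unload(p3,t1,portB)): drop {pkg_at(p3,portB)}, keep {in(p2,t1), truck_at(t1,portB)}, require {in(p3,t1), truck_at(t1,portB)}
    → {in(p2,t1), in(p3,t1), truck_at(t1,portB)}
  through step 1 (drive(t1,portA,portB)): drop {truck_at(t1,portB)}, keep {in(p2,t1), in(p3,t1)}, require {truck_at(t1,portA)}
    → {in(p2,t1), in(p3,t1), truck_at(t1,portA)}

== RESULT ==
["in(p2,t1)", "in(p3,t1)", "truck_at(t1,portA)"]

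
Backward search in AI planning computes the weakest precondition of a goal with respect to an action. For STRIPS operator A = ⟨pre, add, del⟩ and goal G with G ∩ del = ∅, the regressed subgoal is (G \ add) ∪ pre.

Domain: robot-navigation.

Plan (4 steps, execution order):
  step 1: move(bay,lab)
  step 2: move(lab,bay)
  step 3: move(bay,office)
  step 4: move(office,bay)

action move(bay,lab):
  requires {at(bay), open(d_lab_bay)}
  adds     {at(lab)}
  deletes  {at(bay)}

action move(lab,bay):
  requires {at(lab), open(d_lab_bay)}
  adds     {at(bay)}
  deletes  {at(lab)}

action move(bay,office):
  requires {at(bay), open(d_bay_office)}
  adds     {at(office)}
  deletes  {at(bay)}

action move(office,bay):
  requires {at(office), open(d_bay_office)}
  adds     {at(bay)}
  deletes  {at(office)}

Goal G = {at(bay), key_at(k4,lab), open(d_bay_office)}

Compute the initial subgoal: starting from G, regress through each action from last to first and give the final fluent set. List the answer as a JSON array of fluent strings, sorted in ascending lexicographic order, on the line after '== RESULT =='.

Regress step by step:
  through step 4 (move(office,bay)): drop {at(bay)}, keep {key_at(k4,lab), open(d_bay_office)}, require {at(office), open(d_bay_office)}
    → {at(office), key_at(k4,lab), open(d_bay_office)}
  through step 3 (move(bay,office)): drop {at(office)}, keep {key_at(k4,lab), open(d_bay_office)}, require {at(bay), open(d_bay_office)}
    → {at(bay), key_at(k4,lab), open(d_bay_office)}
  through step 2 (move(lab,bay)): drop {at(bay)}, keep {key_at(k4,lab), open(d_bay_office)}, require {at(lab), open(d_lab_bay)}
    → {at(lab), key_at(k4,lab), open(d_bay_office), open(d_lab_bay)}
  through step 1 (move(bay,lab)): drop {at(lab)}, keep {key_at(k4,lab), open(d_bay_office), open(d_lab_bay)}, require {at(bay), open(d_lab_bay)}
    → {at(bay), key_at(k4,lab), open(d_bay_office), open(d_lab_bay)}

== RESULT ==
["at(bay)", "key_at(k4,lab)", "open(d_bay_office)", "open(d_lab_bay)"]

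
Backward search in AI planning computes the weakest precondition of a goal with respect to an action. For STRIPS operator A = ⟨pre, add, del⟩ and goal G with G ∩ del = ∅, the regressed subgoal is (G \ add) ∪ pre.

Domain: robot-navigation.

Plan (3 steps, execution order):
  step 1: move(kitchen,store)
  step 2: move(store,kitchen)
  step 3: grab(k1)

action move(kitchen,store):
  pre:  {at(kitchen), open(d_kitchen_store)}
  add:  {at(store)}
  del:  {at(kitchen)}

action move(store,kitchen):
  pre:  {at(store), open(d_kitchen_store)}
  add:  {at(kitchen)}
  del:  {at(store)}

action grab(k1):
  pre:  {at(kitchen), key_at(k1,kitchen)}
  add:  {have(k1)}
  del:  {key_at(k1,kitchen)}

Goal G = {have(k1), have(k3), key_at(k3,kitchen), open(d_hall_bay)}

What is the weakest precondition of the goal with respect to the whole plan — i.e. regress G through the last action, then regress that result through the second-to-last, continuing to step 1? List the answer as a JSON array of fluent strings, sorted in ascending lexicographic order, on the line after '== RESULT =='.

Work backward from the goal:
  through step 3 (grab(k1)): drop {have(k1)}, keep {have(k3), key_at(k3,kitchen), open(d_hall_bay)}, require {at(kitchen), key_at(k1,kitchen)}
    → {at(kitchen), have(k3), key_at(k1,kitchen), key_at(k3,kitchen), open(d_hall_bay)}
  through step 2 (move(store,kitchen)): drop {at(kitchen)}, keep {have(k3), key_at(k1,kitchen), key_at(k3,kitchen), open(d_hall_bay)}, require {at(store), open(d_kitchen_store)}
    → {at(store), have(k3), key_at(k1,kitchen), key_at(k3,kitchen), open(d_hall_bay), open(d_kitchen_store)}
  through step 1 (move(kitchen,store)): drop {at(store)}, keep {have(k3), key_at(k1,kitchen), key_at(k3,kitchen), open(d_hall_bay), open(d_kitchen_store)}, require {at(kitchen), open(d_kitchen_store)}
    → {at(kitchen), have(k3), key_at(k1,kitchen), key_at(k3,kitchen), open(d_hall_bay), open(d_kitchen_store)}

== RESULT ==
["at(kitchen)", "have(k3)", "key_at(k1,kitchen)", "key_at(k3,kitchen)", "open(d_hall_bay)", "open(d_kitchen_store)"]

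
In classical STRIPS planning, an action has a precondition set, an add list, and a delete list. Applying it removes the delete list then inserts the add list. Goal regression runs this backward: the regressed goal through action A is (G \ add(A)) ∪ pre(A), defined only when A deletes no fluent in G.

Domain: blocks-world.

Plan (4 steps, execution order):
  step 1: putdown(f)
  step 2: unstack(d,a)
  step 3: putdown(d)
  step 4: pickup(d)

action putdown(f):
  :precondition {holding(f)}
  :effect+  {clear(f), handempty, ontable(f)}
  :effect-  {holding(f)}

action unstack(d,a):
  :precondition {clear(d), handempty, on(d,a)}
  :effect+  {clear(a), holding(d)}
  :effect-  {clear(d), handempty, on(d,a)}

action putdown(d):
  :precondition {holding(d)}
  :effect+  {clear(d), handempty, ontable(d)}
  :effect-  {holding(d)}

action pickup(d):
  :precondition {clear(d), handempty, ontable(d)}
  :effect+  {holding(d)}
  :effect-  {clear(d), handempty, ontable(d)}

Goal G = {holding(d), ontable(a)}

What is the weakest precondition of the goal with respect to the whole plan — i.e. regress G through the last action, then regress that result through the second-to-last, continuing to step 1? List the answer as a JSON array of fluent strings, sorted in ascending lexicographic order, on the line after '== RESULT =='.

Work backward from the goal:
  through step 4 (pickup(d)): drop {holding(d)}, keep {ontable(a)}, require {clear(d), handempty, ontable(d)}
    → {clear(d), handempty, ontable(a), ontable(d)}
  through step 3 (putdown(d)): drop {clear(d), handempty, ontable(d)}, keep {ontable(a)}, require {holding(d)}
    → {holding(d), ontable(a)}
  through step 2 (unstack(d,a)): drop {holding(d)}, keep {ontable(a)}, require {clear(d), handempty, on(d,a)}
    → {clear(d), handempty, on(d,a), ontable(a)}
  through step 1 (putdown(f)): drop {handempty}, keep {clear(d), on(d,a), ontable(a)}, require {holding(f)}
    → {clear(d), holding(f), on(d,a), ontable(a)}

== RESULT ==
["clear(d)", "holding(f)", "on(d,a)", "ontable(a)"]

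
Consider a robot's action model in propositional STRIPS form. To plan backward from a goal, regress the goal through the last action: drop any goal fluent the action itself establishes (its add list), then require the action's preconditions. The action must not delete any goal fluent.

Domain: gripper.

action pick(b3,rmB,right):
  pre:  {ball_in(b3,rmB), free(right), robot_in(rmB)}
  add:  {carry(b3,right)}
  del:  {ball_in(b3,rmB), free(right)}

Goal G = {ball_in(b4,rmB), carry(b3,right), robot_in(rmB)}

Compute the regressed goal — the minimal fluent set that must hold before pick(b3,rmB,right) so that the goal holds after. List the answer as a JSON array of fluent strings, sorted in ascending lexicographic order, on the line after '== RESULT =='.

Compute (G \ add) ∪ pre:
  G ∩ del = {}  (empty — regression defined)
  G \ add = {ball_in(b4,rmB), carry(b3,right), robot_in(rmB)} \ {carry(b3,right)} = {ball_in(b4,rmB), robot_in(rmB)}
  ∪ pre   = {ball_in(b4,rmB), robot_in(rmB)} ∪ {ball_in(b3,rmB), free(right), robot_in(rmB)}
          = {ball_in(b3,rmB), ball_in(b4,rmB), free(right), robot_in(rmB)}

== RESULT ==
["ball_in(b3,rmB)", "ball_in(b4,rmB)", "free(right)", "robot_in(rmB)"]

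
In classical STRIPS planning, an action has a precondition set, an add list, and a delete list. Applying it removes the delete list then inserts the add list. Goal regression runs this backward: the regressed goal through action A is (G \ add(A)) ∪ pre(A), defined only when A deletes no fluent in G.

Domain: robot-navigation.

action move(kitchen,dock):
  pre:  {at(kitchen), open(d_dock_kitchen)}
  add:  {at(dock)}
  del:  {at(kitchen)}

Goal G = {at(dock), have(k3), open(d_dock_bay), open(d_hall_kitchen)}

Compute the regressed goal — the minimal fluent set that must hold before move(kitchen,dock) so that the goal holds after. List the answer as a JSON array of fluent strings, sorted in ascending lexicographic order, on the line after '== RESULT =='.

Compute (G \ add) ∪ pre:
  G ∩ del = {}  (empty — regression defined)
  G \ add = {at(dock), have(k3), open(d_dock_bay), open(d_hall_kitchen)} \ {at(dock)} = {have(k3), open(d_dock_bay), open(d_hall_kitchen)}
  ∪ pre   = {have(k3), open(d_dock_bay), open(d_hall_kitchen)} ∪ {at(kitchen), open(d_dock_kitchen)}
          = {at(kitchen), have(k3), open(d_dock_bay), open(d_dock_kitchen), open(d_hall_kitchen)}

== RESULT ==
["at(kitchen)", "have(k3)", "open(d_dock_bay)", "open(d_dock_kitchen)", "open(d_hall_kitchen)"]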